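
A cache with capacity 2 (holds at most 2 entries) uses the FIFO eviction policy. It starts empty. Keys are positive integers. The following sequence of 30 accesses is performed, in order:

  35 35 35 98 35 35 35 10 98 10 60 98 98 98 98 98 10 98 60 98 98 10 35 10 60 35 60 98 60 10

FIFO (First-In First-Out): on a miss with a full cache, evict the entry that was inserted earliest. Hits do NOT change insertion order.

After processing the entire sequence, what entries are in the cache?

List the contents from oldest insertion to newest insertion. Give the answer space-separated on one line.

Answer: 98 10

Derivation:
FIFO simulation (capacity=2):
  1. access 35: MISS. Cache (old->new): [35]
  2. access 35: HIT. Cache (old->new): [35]
  3. access 35: HIT. Cache (old->new): [35]
  4. access 98: MISS. Cache (old->new): [35 98]
  5. access 35: HIT. Cache (old->new): [35 98]
  6. access 35: HIT. Cache (old->new): [35 98]
  7. access 35: HIT. Cache (old->new): [35 98]
  8. access 10: MISS, evict 35. Cache (old->new): [98 10]
  9. access 98: HIT. Cache (old->new): [98 10]
  10. access 10: HIT. Cache (old->new): [98 10]
  11. access 60: MISS, evict 98. Cache (old->new): [10 60]
  12. access 98: MISS, evict 10. Cache (old->new): [60 98]
  13. access 98: HIT. Cache (old->new): [60 98]
  14. access 98: HIT. Cache (old->new): [60 98]
  15. access 98: HIT. Cache (old->new): [60 98]
  16. access 98: HIT. Cache (old->new): [60 98]
  17. access 10: MISS, evict 60. Cache (old->new): [98 10]
  18. access 98: HIT. Cache (old->new): [98 10]
  19. access 60: MISS, evict 98. Cache (old->new): [10 60]
  20. access 98: MISS, evict 10. Cache (old->new): [60 98]
  21. access 98: HIT. Cache (old->new): [60 98]
  22. access 10: MISS, evict 60. Cache (old->new): [98 10]
  23. access 35: MISS, evict 98. Cache (old->new): [10 35]
  24. access 10: HIT. Cache (old->new): [10 35]
  25. access 60: MISS, evict 10. Cache (old->new): [35 60]
  26. access 35: HIT. Cache (old->new): [35 60]
  27. access 60: HIT. Cache (old->new): [35 60]
  28. access 98: MISS, evict 35. Cache (old->new): [60 98]
  29. access 60: HIT. Cache (old->new): [60 98]
  30. access 10: MISS, evict 60. Cache (old->new): [98 10]
Total: 17 hits, 13 misses, 11 evictions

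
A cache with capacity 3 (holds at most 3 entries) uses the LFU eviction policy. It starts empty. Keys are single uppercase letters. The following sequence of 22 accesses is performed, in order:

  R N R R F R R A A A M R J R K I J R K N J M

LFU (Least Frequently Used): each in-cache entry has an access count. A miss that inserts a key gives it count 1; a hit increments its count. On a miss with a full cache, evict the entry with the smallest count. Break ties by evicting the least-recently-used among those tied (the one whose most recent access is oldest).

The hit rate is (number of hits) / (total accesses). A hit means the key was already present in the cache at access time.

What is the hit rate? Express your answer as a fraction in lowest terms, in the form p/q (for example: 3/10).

Answer: 9/22

Derivation:
LFU simulation (capacity=3):
  1. access R: MISS. Cache: [R(c=1)]
  2. access N: MISS. Cache: [R(c=1) N(c=1)]
  3. access R: HIT, count now 2. Cache: [N(c=1) R(c=2)]
  4. access R: HIT, count now 3. Cache: [N(c=1) R(c=3)]
  5. access F: MISS. Cache: [N(c=1) F(c=1) R(c=3)]
  6. access R: HIT, count now 4. Cache: [N(c=1) F(c=1) R(c=4)]
  7. access R: HIT, count now 5. Cache: [N(c=1) F(c=1) R(c=5)]
  8. access A: MISS, evict N(c=1). Cache: [F(c=1) A(c=1) R(c=5)]
  9. access A: HIT, count now 2. Cache: [F(c=1) A(c=2) R(c=5)]
  10. access A: HIT, count now 3. Cache: [F(c=1) A(c=3) R(c=5)]
  11. access M: MISS, evict F(c=1). Cache: [M(c=1) A(c=3) R(c=5)]
  12. access R: HIT, count now 6. Cache: [M(c=1) A(c=3) R(c=6)]
  13. access J: MISS, evict M(c=1). Cache: [J(c=1) A(c=3) R(c=6)]
  14. access R: HIT, count now 7. Cache: [J(c=1) A(c=3) R(c=7)]
  15. access K: MISS, evict J(c=1). Cache: [K(c=1) A(c=3) R(c=7)]
  16. access I: MISS, evict K(c=1). Cache: [I(c=1) A(c=3) R(c=7)]
  17. access J: MISS, evict I(c=1). Cache: [J(c=1) A(c=3) R(c=7)]
  18. access R: HIT, count now 8. Cache: [J(c=1) A(c=3) R(c=8)]
  19. access K: MISS, evict J(c=1). Cache: [K(c=1) A(c=3) R(c=8)]
  20. access N: MISS, evict K(c=1). Cache: [N(c=1) A(c=3) R(c=8)]
  21. access J: MISS, evict N(c=1). Cache: [J(c=1) A(c=3) R(c=8)]
  22. access M: MISS, evict J(c=1). Cache: [M(c=1) A(c=3) R(c=8)]
Total: 9 hits, 13 misses, 10 evictions

Hit rate = 9/22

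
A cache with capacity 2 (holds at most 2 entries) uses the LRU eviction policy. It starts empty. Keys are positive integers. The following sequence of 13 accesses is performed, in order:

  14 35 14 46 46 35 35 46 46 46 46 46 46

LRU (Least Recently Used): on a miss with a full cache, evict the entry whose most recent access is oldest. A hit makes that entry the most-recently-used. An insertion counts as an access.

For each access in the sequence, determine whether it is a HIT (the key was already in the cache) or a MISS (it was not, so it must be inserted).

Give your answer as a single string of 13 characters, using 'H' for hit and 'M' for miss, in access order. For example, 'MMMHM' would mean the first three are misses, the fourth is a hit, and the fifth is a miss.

LRU simulation (capacity=2):
  1. access 14: MISS. Cache (LRU->MRU): [14]
  2. access 35: MISS. Cache (LRU->MRU): [14 35]
  3. access 14: HIT. Cache (LRU->MRU): [35 14]
  4. access 46: MISS, evict 35. Cache (LRU->MRU): [14 46]
  5. access 46: HIT. Cache (LRU->MRU): [14 46]
  6. access 35: MISS, evict 14. Cache (LRU->MRU): [46 35]
  7. access 35: HIT. Cache (LRU->MRU): [46 35]
  8. access 46: HIT. Cache (LRU->MRU): [35 46]
  9. access 46: HIT. Cache (LRU->MRU): [35 46]
  10. access 46: HIT. Cache (LRU->MRU): [35 46]
  11. access 46: HIT. Cache (LRU->MRU): [35 46]
  12. access 46: HIT. Cache (LRU->MRU): [35 46]
  13. access 46: HIT. Cache (LRU->MRU): [35 46]
Total: 9 hits, 4 misses, 2 evictions

Answer: MMHMHMHHHHHHH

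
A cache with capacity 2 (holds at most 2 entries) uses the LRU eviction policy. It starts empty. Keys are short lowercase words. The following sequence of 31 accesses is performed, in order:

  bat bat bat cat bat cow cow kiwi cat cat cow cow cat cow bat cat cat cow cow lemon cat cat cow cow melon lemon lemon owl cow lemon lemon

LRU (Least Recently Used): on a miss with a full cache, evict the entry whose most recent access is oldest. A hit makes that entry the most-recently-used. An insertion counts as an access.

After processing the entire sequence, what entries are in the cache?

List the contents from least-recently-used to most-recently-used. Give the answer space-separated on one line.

LRU simulation (capacity=2):
  1. access bat: MISS. Cache (LRU->MRU): [bat]
  2. access bat: HIT. Cache (LRU->MRU): [bat]
  3. access bat: HIT. Cache (LRU->MRU): [bat]
  4. access cat: MISS. Cache (LRU->MRU): [bat cat]
  5. access bat: HIT. Cache (LRU->MRU): [cat bat]
  6. access cow: MISS, evict cat. Cache (LRU->MRU): [bat cow]
  7. access cow: HIT. Cache (LRU->MRU): [bat cow]
  8. access kiwi: MISS, evict bat. Cache (LRU->MRU): [cow kiwi]
  9. access cat: MISS, evict cow. Cache (LRU->MRU): [kiwi cat]
  10. access cat: HIT. Cache (LRU->MRU): [kiwi cat]
  11. access cow: MISS, evict kiwi. Cache (LRU->MRU): [cat cow]
  12. access cow: HIT. Cache (LRU->MRU): [cat cow]
  13. access cat: HIT. Cache (LRU->MRU): [cow cat]
  14. access cow: HIT. Cache (LRU->MRU): [cat cow]
  15. access bat: MISS, evict cat. Cache (LRU->MRU): [cow bat]
  16. access cat: MISS, evict cow. Cache (LRU->MRU): [bat cat]
  17. access cat: HIT. Cache (LRU->MRU): [bat cat]
  18. access cow: MISS, evict bat. Cache (LRU->MRU): [cat cow]
  19. access cow: HIT. Cache (LRU->MRU): [cat cow]
  20. access lemon: MISS, evict cat. Cache (LRU->MRU): [cow lemon]
  21. access cat: MISS, evict cow. Cache (LRU->MRU): [lemon cat]
  22. access cat: HIT. Cache (LRU->MRU): [lemon cat]
  23. access cow: MISS, evict lemon. Cache (LRU->MRU): [cat cow]
  24. access cow: HIT. Cache (LRU->MRU): [cat cow]
  25. access melon: MISS, evict cat. Cache (LRU->MRU): [cow melon]
  26. access lemon: MISS, evict cow. Cache (LRU->MRU): [melon lemon]
  27. access lemon: HIT. Cache (LRU->MRU): [melon lemon]
  28. access owl: MISS, evict melon. Cache (LRU->MRU): [lemon owl]
  29. access cow: MISS, evict lemon. Cache (LRU->MRU): [owl cow]
  30. access lemon: MISS, evict owl. Cache (LRU->MRU): [cow lemon]
  31. access lemon: HIT. Cache (LRU->MRU): [cow lemon]
Total: 14 hits, 17 misses, 15 evictions

Answer: cow lemon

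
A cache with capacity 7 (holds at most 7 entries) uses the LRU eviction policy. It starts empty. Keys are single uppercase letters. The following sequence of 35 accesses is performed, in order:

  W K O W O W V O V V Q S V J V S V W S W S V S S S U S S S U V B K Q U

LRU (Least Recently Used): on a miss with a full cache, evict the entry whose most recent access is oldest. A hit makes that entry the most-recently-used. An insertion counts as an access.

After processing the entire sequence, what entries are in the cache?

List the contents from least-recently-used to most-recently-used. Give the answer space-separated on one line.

LRU simulation (capacity=7):
  1. access W: MISS. Cache (LRU->MRU): [W]
  2. access K: MISS. Cache (LRU->MRU): [W K]
  3. access O: MISS. Cache (LRU->MRU): [W K O]
  4. access W: HIT. Cache (LRU->MRU): [K O W]
  5. access O: HIT. Cache (LRU->MRU): [K W O]
  6. access W: HIT. Cache (LRU->MRU): [K O W]
  7. access V: MISS. Cache (LRU->MRU): [K O W V]
  8. access O: HIT. Cache (LRU->MRU): [K W V O]
  9. access V: HIT. Cache (LRU->MRU): [K W O V]
  10. access V: HIT. Cache (LRU->MRU): [K W O V]
  11. access Q: MISS. Cache (LRU->MRU): [K W O V Q]
  12. access S: MISS. Cache (LRU->MRU): [K W O V Q S]
  13. access V: HIT. Cache (LRU->MRU): [K W O Q S V]
  14. access J: MISS. Cache (LRU->MRU): [K W O Q S V J]
  15. access V: HIT. Cache (LRU->MRU): [K W O Q S J V]
  16. access S: HIT. Cache (LRU->MRU): [K W O Q J V S]
  17. access V: HIT. Cache (LRU->MRU): [K W O Q J S V]
  18. access W: HIT. Cache (LRU->MRU): [K O Q J S V W]
  19. access S: HIT. Cache (LRU->MRU): [K O Q J V W S]
  20. access W: HIT. Cache (LRU->MRU): [K O Q J V S W]
  21. access S: HIT. Cache (LRU->MRU): [K O Q J V W S]
  22. access V: HIT. Cache (LRU->MRU): [K O Q J W S V]
  23. access S: HIT. Cache (LRU->MRU): [K O Q J W V S]
  24. access S: HIT. Cache (LRU->MRU): [K O Q J W V S]
  25. access S: HIT. Cache (LRU->MRU): [K O Q J W V S]
  26. access U: MISS, evict K. Cache (LRU->MRU): [O Q J W V S U]
  27. access S: HIT. Cache (LRU->MRU): [O Q J W V U S]
  28. access S: HIT. Cache (LRU->MRU): [O Q J W V U S]
  29. access S: HIT. Cache (LRU->MRU): [O Q J W V U S]
  30. access U: HIT. Cache (LRU->MRU): [O Q J W V S U]
  31. access V: HIT. Cache (LRU->MRU): [O Q J W S U V]
  32. access B: MISS, evict O. Cache (LRU->MRU): [Q J W S U V B]
  33. access K: MISS, evict Q. Cache (LRU->MRU): [J W S U V B K]
  34. access Q: MISS, evict J. Cache (LRU->MRU): [W S U V B K Q]
  35. access U: HIT. Cache (LRU->MRU): [W S V B K Q U]
Total: 24 hits, 11 misses, 4 evictions

Answer: W S V B K Q U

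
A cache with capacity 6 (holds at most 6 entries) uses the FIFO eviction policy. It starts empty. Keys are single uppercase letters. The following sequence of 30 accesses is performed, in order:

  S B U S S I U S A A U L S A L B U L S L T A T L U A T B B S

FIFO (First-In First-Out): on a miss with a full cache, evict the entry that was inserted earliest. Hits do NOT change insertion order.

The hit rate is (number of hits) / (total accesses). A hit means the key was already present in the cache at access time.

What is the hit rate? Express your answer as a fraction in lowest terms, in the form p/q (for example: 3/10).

FIFO simulation (capacity=6):
  1. access S: MISS. Cache (old->new): [S]
  2. access B: MISS. Cache (old->new): [S B]
  3. access U: MISS. Cache (old->new): [S B U]
  4. access S: HIT. Cache (old->new): [S B U]
  5. access S: HIT. Cache (old->new): [S B U]
  6. access I: MISS. Cache (old->new): [S B U I]
  7. access U: HIT. Cache (old->new): [S B U I]
  8. access S: HIT. Cache (old->new): [S B U I]
  9. access A: MISS. Cache (old->new): [S B U I A]
  10. access A: HIT. Cache (old->new): [S B U I A]
  11. access U: HIT. Cache (old->new): [S B U I A]
  12. access L: MISS. Cache (old->new): [S B U I A L]
  13. access S: HIT. Cache (old->new): [S B U I A L]
  14. access A: HIT. Cache (old->new): [S B U I A L]
  15. access L: HIT. Cache (old->new): [S B U I A L]
  16. access B: HIT. Cache (old->new): [S B U I A L]
  17. access U: HIT. Cache (old->new): [S B U I A L]
  18. access L: HIT. Cache (old->new): [S B U I A L]
  19. access S: HIT. Cache (old->new): [S B U I A L]
  20. access L: HIT. Cache (old->new): [S B U I A L]
  21. access T: MISS, evict S. Cache (old->new): [B U I A L T]
  22. access A: HIT. Cache (old->new): [B U I A L T]
  23. access T: HIT. Cache (old->new): [B U I A L T]
  24. access L: HIT. Cache (old->new): [B U I A L T]
  25. access U: HIT. Cache (old->new): [B U I A L T]
  26. access A: HIT. Cache (old->new): [B U I A L T]
  27. access T: HIT. Cache (old->new): [B U I A L T]
  28. access B: HIT. Cache (old->new): [B U I A L T]
  29. access B: HIT. Cache (old->new): [B U I A L T]
  30. access S: MISS, evict B. Cache (old->new): [U I A L T S]
Total: 22 hits, 8 misses, 2 evictions

Hit rate = 22/30 = 11/15

Answer: 11/15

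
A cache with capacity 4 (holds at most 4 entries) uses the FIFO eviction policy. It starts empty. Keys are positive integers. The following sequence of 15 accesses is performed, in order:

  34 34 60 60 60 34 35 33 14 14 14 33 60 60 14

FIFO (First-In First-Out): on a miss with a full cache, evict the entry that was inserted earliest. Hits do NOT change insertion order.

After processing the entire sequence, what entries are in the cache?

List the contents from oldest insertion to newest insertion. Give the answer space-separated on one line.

FIFO simulation (capacity=4):
  1. access 34: MISS. Cache (old->new): [34]
  2. access 34: HIT. Cache (old->new): [34]
  3. access 60: MISS. Cache (old->new): [34 60]
  4. access 60: HIT. Cache (old->new): [34 60]
  5. access 60: HIT. Cache (old->new): [34 60]
  6. access 34: HIT. Cache (old->new): [34 60]
  7. access 35: MISS. Cache (old->new): [34 60 35]
  8. access 33: MISS. Cache (old->new): [34 60 35 33]
  9. access 14: MISS, evict 34. Cache (old->new): [60 35 33 14]
  10. access 14: HIT. Cache (old->new): [60 35 33 14]
  11. access 14: HIT. Cache (old->new): [60 35 33 14]
  12. access 33: HIT. Cache (old->new): [60 35 33 14]
  13. access 60: HIT. Cache (old->new): [60 35 33 14]
  14. access 60: HIT. Cache (old->new): [60 35 33 14]
  15. access 14: HIT. Cache (old->new): [60 35 33 14]
Total: 10 hits, 5 misses, 1 evictions

Answer: 60 35 33 14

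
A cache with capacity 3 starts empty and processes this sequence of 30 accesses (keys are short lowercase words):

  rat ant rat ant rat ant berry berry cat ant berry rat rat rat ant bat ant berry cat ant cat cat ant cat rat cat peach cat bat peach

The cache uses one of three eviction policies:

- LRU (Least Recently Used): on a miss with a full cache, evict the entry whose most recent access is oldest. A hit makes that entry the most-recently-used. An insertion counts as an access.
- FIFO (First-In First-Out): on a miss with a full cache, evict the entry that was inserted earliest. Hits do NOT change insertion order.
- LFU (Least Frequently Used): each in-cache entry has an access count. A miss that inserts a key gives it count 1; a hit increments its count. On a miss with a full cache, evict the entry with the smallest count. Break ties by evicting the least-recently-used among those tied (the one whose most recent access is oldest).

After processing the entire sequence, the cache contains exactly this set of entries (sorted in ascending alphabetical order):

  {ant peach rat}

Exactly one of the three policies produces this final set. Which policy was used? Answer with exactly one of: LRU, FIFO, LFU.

Simulating under each policy and comparing final sets:
  LRU: final set = {bat cat peach} -> differs
  FIFO: final set = {bat cat peach} -> differs
  LFU: final set = {ant peach rat} -> MATCHES target
Only LFU produces the target set.

Answer: LFU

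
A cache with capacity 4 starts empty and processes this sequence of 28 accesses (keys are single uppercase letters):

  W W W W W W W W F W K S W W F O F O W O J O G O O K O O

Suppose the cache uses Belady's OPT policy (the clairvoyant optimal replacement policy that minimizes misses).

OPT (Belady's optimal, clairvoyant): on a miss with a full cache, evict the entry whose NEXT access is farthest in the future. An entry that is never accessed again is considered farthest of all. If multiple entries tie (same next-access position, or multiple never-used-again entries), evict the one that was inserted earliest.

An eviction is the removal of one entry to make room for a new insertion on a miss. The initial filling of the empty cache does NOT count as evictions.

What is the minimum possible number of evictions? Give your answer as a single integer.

Answer: 3

Derivation:
OPT (Belady) simulation (capacity=4):
  1. access W: MISS. Cache: [W]
  2. access W: HIT. Next use of W: step 3. Cache: [W]
  3. access W: HIT. Next use of W: step 4. Cache: [W]
  4. access W: HIT. Next use of W: step 5. Cache: [W]
  5. access W: HIT. Next use of W: step 6. Cache: [W]
  6. access W: HIT. Next use of W: step 7. Cache: [W]
  7. access W: HIT. Next use of W: step 8. Cache: [W]
  8. access W: HIT. Next use of W: step 10. Cache: [W]
  9. access F: MISS. Cache: [W F]
  10. access W: HIT. Next use of W: step 13. Cache: [W F]
  11. access K: MISS. Cache: [W F K]
  12. access S: MISS. Cache: [W F K S]
  13. access W: HIT. Next use of W: step 14. Cache: [W F K S]
  14. access W: HIT. Next use of W: step 19. Cache: [W F K S]
  15. access F: HIT. Next use of F: step 17. Cache: [W F K S]
  16. access O: MISS, evict S (next use: never). Cache: [W F K O]
  17. access F: HIT. Next use of F: never. Cache: [W F K O]
  18. access O: HIT. Next use of O: step 20. Cache: [W F K O]
  19. access W: HIT. Next use of W: never. Cache: [W F K O]
  20. access O: HIT. Next use of O: step 22. Cache: [W F K O]
  21. access J: MISS, evict W (next use: never). Cache: [F K O J]
  22. access O: HIT. Next use of O: step 24. Cache: [F K O J]
  23. access G: MISS, evict F (next use: never). Cache: [K O J G]
  24. access O: HIT. Next use of O: step 25. Cache: [K O J G]
  25. access O: HIT. Next use of O: step 27. Cache: [K O J G]
  26. access K: HIT. Next use of K: never. Cache: [K O J G]
  27. access O: HIT. Next use of O: step 28. Cache: [K O J G]
  28. access O: HIT. Next use of O: never. Cache: [K O J G]
Total: 21 hits, 7 misses, 3 evictions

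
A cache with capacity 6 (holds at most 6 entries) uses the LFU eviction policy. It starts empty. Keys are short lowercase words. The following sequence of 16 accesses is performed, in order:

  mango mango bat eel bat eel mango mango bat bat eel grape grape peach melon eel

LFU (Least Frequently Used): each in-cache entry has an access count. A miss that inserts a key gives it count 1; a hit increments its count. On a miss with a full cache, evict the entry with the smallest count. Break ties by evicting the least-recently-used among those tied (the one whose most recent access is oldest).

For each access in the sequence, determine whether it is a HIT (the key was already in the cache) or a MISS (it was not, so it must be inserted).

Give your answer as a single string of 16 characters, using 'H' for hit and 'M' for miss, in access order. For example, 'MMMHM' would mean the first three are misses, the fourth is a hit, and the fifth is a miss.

LFU simulation (capacity=6):
  1. access mango: MISS. Cache: [mango(c=1)]
  2. access mango: HIT, count now 2. Cache: [mango(c=2)]
  3. access bat: MISS. Cache: [bat(c=1) mango(c=2)]
  4. access eel: MISS. Cache: [bat(c=1) eel(c=1) mango(c=2)]
  5. access bat: HIT, count now 2. Cache: [eel(c=1) mango(c=2) bat(c=2)]
  6. access eel: HIT, count now 2. Cache: [mango(c=2) bat(c=2) eel(c=2)]
  7. access mango: HIT, count now 3. Cache: [bat(c=2) eel(c=2) mango(c=3)]
  8. access mango: HIT, count now 4. Cache: [bat(c=2) eel(c=2) mango(c=4)]
  9. access bat: HIT, count now 3. Cache: [eel(c=2) bat(c=3) mango(c=4)]
  10. access bat: HIT, count now 4. Cache: [eel(c=2) mango(c=4) bat(c=4)]
  11. access eel: HIT, count now 3. Cache: [eel(c=3) mango(c=4) bat(c=4)]
  12. access grape: MISS. Cache: [grape(c=1) eel(c=3) mango(c=4) bat(c=4)]
  13. access grape: HIT, count now 2. Cache: [grape(c=2) eel(c=3) mango(c=4) bat(c=4)]
  14. access peach: MISS. Cache: [peach(c=1) grape(c=2) eel(c=3) mango(c=4) bat(c=4)]
  15. access melon: MISS. Cache: [peach(c=1) melon(c=1) grape(c=2) eel(c=3) mango(c=4) bat(c=4)]
  16. access eel: HIT, count now 4. Cache: [peach(c=1) melon(c=1) grape(c=2) mango(c=4) bat(c=4) eel(c=4)]
Total: 10 hits, 6 misses, 0 evictions

Answer: MHMMHHHHHHHMHMMH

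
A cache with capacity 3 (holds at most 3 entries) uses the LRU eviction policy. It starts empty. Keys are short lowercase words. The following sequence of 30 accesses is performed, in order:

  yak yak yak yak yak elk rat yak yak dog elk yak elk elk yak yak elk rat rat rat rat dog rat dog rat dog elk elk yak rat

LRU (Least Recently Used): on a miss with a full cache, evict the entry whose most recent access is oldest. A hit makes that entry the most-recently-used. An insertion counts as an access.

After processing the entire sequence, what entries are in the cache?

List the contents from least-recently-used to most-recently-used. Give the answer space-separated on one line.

Answer: elk yak rat

Derivation:
LRU simulation (capacity=3):
  1. access yak: MISS. Cache (LRU->MRU): [yak]
  2. access yak: HIT. Cache (LRU->MRU): [yak]
  3. access yak: HIT. Cache (LRU->MRU): [yak]
  4. access yak: HIT. Cache (LRU->MRU): [yak]
  5. access yak: HIT. Cache (LRU->MRU): [yak]
  6. access elk: MISS. Cache (LRU->MRU): [yak elk]
  7. access rat: MISS. Cache (LRU->MRU): [yak elk rat]
  8. access yak: HIT. Cache (LRU->MRU): [elk rat yak]
  9. access yak: HIT. Cache (LRU->MRU): [elk rat yak]
  10. access dog: MISS, evict elk. Cache (LRU->MRU): [rat yak dog]
  11. access elk: MISS, evict rat. Cache (LRU->MRU): [yak dog elk]
  12. access yak: HIT. Cache (LRU->MRU): [dog elk yak]
  13. access elk: HIT. Cache (LRU->MRU): [dog yak elk]
  14. access elk: HIT. Cache (LRU->MRU): [dog yak elk]
  15. access yak: HIT. Cache (LRU->MRU): [dog elk yak]
  16. access yak: HIT. Cache (LRU->MRU): [dog elk yak]
  17. access elk: HIT. Cache (LRU->MRU): [dog yak elk]
  18. access rat: MISS, evict dog. Cache (LRU->MRU): [yak elk rat]
  19. access rat: HIT. Cache (LRU->MRU): [yak elk rat]
  20. access rat: HIT. Cache (LRU->MRU): [yak elk rat]
  21. access rat: HIT. Cache (LRU->MRU): [yak elk rat]
  22. access dog: MISS, evict yak. Cache (LRU->MRU): [elk rat dog]
  23. access rat: HIT. Cache (LRU->MRU): [elk dog rat]
  24. access dog: HIT. Cache (LRU->MRU): [elk rat dog]
  25. access rat: HIT. Cache (LRU->MRU): [elk dog rat]
  26. access dog: HIT. Cache (LRU->MRU): [elk rat dog]
  27. access elk: HIT. Cache (LRU->MRU): [rat dog elk]
  28. access elk: HIT. Cache (LRU->MRU): [rat dog elk]
  29. access yak: MISS, evict rat. Cache (LRU->MRU): [dog elk yak]
  30. access rat: MISS, evict dog. Cache (LRU->MRU): [elk yak rat]
Total: 21 hits, 9 misses, 6 evictions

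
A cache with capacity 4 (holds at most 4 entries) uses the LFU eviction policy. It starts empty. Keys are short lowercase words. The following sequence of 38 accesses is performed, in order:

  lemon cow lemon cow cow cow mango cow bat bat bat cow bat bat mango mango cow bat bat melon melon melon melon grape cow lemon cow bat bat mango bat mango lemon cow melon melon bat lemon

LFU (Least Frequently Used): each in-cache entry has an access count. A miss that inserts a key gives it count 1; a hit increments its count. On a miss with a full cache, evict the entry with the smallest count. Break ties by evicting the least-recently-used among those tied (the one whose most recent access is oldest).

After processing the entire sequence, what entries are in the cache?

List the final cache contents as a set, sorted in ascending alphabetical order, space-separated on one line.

Answer: bat cow lemon melon

Derivation:
LFU simulation (capacity=4):
  1. access lemon: MISS. Cache: [lemon(c=1)]
  2. access cow: MISS. Cache: [lemon(c=1) cow(c=1)]
  3. access lemon: HIT, count now 2. Cache: [cow(c=1) lemon(c=2)]
  4. access cow: HIT, count now 2. Cache: [lemon(c=2) cow(c=2)]
  5. access cow: HIT, count now 3. Cache: [lemon(c=2) cow(c=3)]
  6. access cow: HIT, count now 4. Cache: [lemon(c=2) cow(c=4)]
  7. access mango: MISS. Cache: [mango(c=1) lemon(c=2) cow(c=4)]
  8. access cow: HIT, count now 5. Cache: [mango(c=1) lemon(c=2) cow(c=5)]
  9. access bat: MISS. Cache: [mango(c=1) bat(c=1) lemon(c=2) cow(c=5)]
  10. access bat: HIT, count now 2. Cache: [mango(c=1) lemon(c=2) bat(c=2) cow(c=5)]
  11. access bat: HIT, count now 3. Cache: [mango(c=1) lemon(c=2) bat(c=3) cow(c=5)]
  12. access cow: HIT, count now 6. Cache: [mango(c=1) lemon(c=2) bat(c=3) cow(c=6)]
  13. access bat: HIT, count now 4. Cache: [mango(c=1) lemon(c=2) bat(c=4) cow(c=6)]
  14. access bat: HIT, count now 5. Cache: [mango(c=1) lemon(c=2) bat(c=5) cow(c=6)]
  15. access mango: HIT, count now 2. Cache: [lemon(c=2) mango(c=2) bat(c=5) cow(c=6)]
  16. access mango: HIT, count now 3. Cache: [lemon(c=2) mango(c=3) bat(c=5) cow(c=6)]
  17. access cow: HIT, count now 7. Cache: [lemon(c=2) mango(c=3) bat(c=5) cow(c=7)]
  18. access bat: HIT, count now 6. Cache: [lemon(c=2) mango(c=3) bat(c=6) cow(c=7)]
  19. access bat: HIT, count now 7. Cache: [lemon(c=2) mango(c=3) cow(c=7) bat(c=7)]
  20. access melon: MISS, evict lemon(c=2). Cache: [melon(c=1) mango(c=3) cow(c=7) bat(c=7)]
  21. access melon: HIT, count now 2. Cache: [melon(c=2) mango(c=3) cow(c=7) bat(c=7)]
  22. access melon: HIT, count now 3. Cache: [mango(c=3) melon(c=3) cow(c=7) bat(c=7)]
  23. access melon: HIT, count now 4. Cache: [mango(c=3) melon(c=4) cow(c=7) bat(c=7)]
  24. access grape: MISS, evict mango(c=3). Cache: [grape(c=1) melon(c=4) cow(c=7) bat(c=7)]
  25. access cow: HIT, count now 8. Cache: [grape(c=1) melon(c=4) bat(c=7) cow(c=8)]
  26. access lemon: MISS, evict grape(c=1). Cache: [lemon(c=1) melon(c=4) bat(c=7) cow(c=8)]
  27. access cow: HIT, count now 9. Cache: [lemon(c=1) melon(c=4) bat(c=7) cow(c=9)]
  28. access bat: HIT, count now 8. Cache: [lemon(c=1) melon(c=4) bat(c=8) cow(c=9)]
  29. access bat: HIT, count now 9. Cache: [lemon(c=1) melon(c=4) cow(c=9) bat(c=9)]
  30. access mango: MISS, evict lemon(c=1). Cache: [mango(c=1) melon(c=4) cow(c=9) bat(c=9)]
  31. access bat: HIT, count now 10. Cache: [mango(c=1) melon(c=4) cow(c=9) bat(c=10)]
  32. access mango: HIT, count now 2. Cache: [mango(c=2) melon(c=4) cow(c=9) bat(c=10)]
  33. access lemon: MISS, evict mango(c=2). Cache: [lemon(c=1) melon(c=4) cow(c=9) bat(c=10)]
  34. access cow: HIT, count now 10. Cache: [lemon(c=1) melon(c=4) bat(c=10) cow(c=10)]
  35. access melon: HIT, count now 5. Cache: [lemon(c=1) melon(c=5) bat(c=10) cow(c=10)]
  36. access melon: HIT, count now 6. Cache: [lemon(c=1) melon(c=6) bat(c=10) cow(c=10)]
  37. access bat: HIT, count now 11. Cache: [lemon(c=1) melon(c=6) cow(c=10) bat(c=11)]
  38. access lemon: HIT, count now 2. Cache: [lemon(c=2) melon(c=6) cow(c=10) bat(c=11)]
Total: 29 hits, 9 misses, 5 evictions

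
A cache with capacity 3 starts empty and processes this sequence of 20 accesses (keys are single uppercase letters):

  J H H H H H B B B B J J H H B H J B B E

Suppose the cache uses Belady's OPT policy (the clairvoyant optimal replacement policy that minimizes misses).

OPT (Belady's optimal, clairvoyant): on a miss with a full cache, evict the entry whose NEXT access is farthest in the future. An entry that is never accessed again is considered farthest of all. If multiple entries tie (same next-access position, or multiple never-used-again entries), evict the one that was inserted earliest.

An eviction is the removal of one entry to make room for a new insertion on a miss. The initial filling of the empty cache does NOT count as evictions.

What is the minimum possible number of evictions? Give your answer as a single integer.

OPT (Belady) simulation (capacity=3):
  1. access J: MISS. Cache: [J]
  2. access H: MISS. Cache: [J H]
  3. access H: HIT. Next use of H: step 4. Cache: [J H]
  4. access H: HIT. Next use of H: step 5. Cache: [J H]
  5. access H: HIT. Next use of H: step 6. Cache: [J H]
  6. access H: HIT. Next use of H: step 13. Cache: [J H]
  7. access B: MISS. Cache: [J H B]
  8. access B: HIT. Next use of B: step 9. Cache: [J H B]
  9. access B: HIT. Next use of B: step 10. Cache: [J H B]
  10. access B: HIT. Next use of B: step 15. Cache: [J H B]
  11. access J: HIT. Next use of J: step 12. Cache: [J H B]
  12. access J: HIT. Next use of J: step 17. Cache: [J H B]
  13. access H: HIT. Next use of H: step 14. Cache: [J H B]
  14. access H: HIT. Next use of H: step 16. Cache: [J H B]
  15. access B: HIT. Next use of B: step 18. Cache: [J H B]
  16. access H: HIT. Next use of H: never. Cache: [J H B]
  17. access J: HIT. Next use of J: never. Cache: [J H B]
  18. access B: HIT. Next use of B: step 19. Cache: [J H B]
  19. access B: HIT. Next use of B: never. Cache: [J H B]
  20. access E: MISS, evict J (next use: never). Cache: [H B E]
Total: 16 hits, 4 misses, 1 evictions

Answer: 1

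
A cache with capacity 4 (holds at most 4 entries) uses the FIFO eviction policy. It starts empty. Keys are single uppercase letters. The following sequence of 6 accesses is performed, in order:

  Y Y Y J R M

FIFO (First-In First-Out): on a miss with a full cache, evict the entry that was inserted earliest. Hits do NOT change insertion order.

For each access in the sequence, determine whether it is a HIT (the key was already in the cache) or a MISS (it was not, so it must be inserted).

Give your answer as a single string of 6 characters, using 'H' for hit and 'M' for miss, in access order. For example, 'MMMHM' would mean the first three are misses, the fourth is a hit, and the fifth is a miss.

Answer: MHHMMM

Derivation:
FIFO simulation (capacity=4):
  1. access Y: MISS. Cache (old->new): [Y]
  2. access Y: HIT. Cache (old->new): [Y]
  3. access Y: HIT. Cache (old->new): [Y]
  4. access J: MISS. Cache (old->new): [Y J]
  5. access R: MISS. Cache (old->new): [Y J R]
  6. access M: MISS. Cache (old->new): [Y J R M]
Total: 2 hits, 4 misses, 0 evictions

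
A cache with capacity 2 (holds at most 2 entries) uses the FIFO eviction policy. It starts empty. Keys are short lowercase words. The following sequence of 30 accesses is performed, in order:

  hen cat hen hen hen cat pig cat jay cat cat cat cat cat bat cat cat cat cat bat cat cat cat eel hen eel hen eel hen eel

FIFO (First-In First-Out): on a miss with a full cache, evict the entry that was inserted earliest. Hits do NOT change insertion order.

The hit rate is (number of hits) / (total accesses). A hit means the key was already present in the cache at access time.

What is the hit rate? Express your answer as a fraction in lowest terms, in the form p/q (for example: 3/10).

Answer: 11/15

Derivation:
FIFO simulation (capacity=2):
  1. access hen: MISS. Cache (old->new): [hen]
  2. access cat: MISS. Cache (old->new): [hen cat]
  3. access hen: HIT. Cache (old->new): [hen cat]
  4. access hen: HIT. Cache (old->new): [hen cat]
  5. access hen: HIT. Cache (old->new): [hen cat]
  6. access cat: HIT. Cache (old->new): [hen cat]
  7. access pig: MISS, evict hen. Cache (old->new): [cat pig]
  8. access cat: HIT. Cache (old->new): [cat pig]
  9. access jay: MISS, evict cat. Cache (old->new): [pig jay]
  10. access cat: MISS, evict pig. Cache (old->new): [jay cat]
  11. access cat: HIT. Cache (old->new): [jay cat]
  12. access cat: HIT. Cache (old->new): [jay cat]
  13. access cat: HIT. Cache (old->new): [jay cat]
  14. access cat: HIT. Cache (old->new): [jay cat]
  15. access bat: MISS, evict jay. Cache (old->new): [cat bat]
  16. access cat: HIT. Cache (old->new): [cat bat]
  17. access cat: HIT. Cache (old->new): [cat bat]
  18. access cat: HIT. Cache (old->new): [cat bat]
  19. access cat: HIT. Cache (old->new): [cat bat]
  20. access bat: HIT. Cache (old->new): [cat bat]
  21. access cat: HIT. Cache (old->new): [cat bat]
  22. access cat: HIT. Cache (old->new): [cat bat]
  23. access cat: HIT. Cache (old->new): [cat bat]
  24. access eel: MISS, evict cat. Cache (old->new): [bat eel]
  25. access hen: MISS, evict bat. Cache (old->new): [eel hen]
  26. access eel: HIT. Cache (old->new): [eel hen]
  27. access hen: HIT. Cache (old->new): [eel hen]
  28. access eel: HIT. Cache (old->new): [eel hen]
  29. access hen: HIT. Cache (old->new): [eel hen]
  30. access eel: HIT. Cache (old->new): [eel hen]
Total: 22 hits, 8 misses, 6 evictions

Hit rate = 22/30 = 11/15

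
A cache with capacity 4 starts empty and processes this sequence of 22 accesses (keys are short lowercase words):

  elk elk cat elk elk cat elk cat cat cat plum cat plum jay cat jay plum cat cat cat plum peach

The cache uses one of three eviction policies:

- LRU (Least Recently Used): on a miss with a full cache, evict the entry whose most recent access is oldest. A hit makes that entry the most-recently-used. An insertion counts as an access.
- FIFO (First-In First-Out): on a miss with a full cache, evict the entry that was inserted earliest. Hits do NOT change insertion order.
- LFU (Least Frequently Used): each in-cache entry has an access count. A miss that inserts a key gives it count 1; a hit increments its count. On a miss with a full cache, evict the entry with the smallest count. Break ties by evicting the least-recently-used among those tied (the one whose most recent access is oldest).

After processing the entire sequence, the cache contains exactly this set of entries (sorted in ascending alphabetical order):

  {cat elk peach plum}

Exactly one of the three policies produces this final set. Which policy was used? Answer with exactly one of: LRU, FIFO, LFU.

Simulating under each policy and comparing final sets:
  LRU: final set = {cat jay peach plum} -> differs
  FIFO: final set = {cat jay peach plum} -> differs
  LFU: final set = {cat elk peach plum} -> MATCHES target
Only LFU produces the target set.

Answer: LFU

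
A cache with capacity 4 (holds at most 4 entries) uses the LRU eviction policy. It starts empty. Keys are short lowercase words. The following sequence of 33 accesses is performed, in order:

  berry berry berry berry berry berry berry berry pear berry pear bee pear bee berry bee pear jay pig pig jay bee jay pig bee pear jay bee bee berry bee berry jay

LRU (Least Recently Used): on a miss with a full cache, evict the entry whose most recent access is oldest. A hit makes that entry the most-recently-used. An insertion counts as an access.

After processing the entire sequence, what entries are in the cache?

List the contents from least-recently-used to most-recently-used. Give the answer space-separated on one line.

LRU simulation (capacity=4):
  1. access berry: MISS. Cache (LRU->MRU): [berry]
  2. access berry: HIT. Cache (LRU->MRU): [berry]
  3. access berry: HIT. Cache (LRU->MRU): [berry]
  4. access berry: HIT. Cache (LRU->MRU): [berry]
  5. access berry: HIT. Cache (LRU->MRU): [berry]
  6. access berry: HIT. Cache (LRU->MRU): [berry]
  7. access berry: HIT. Cache (LRU->MRU): [berry]
  8. access berry: HIT. Cache (LRU->MRU): [berry]
  9. access pear: MISS. Cache (LRU->MRU): [berry pear]
  10. access berry: HIT. Cache (LRU->MRU): [pear berry]
  11. access pear: HIT. Cache (LRU->MRU): [berry pear]
  12. access bee: MISS. Cache (LRU->MRU): [berry pear bee]
  13. access pear: HIT. Cache (LRU->MRU): [berry bee pear]
  14. access bee: HIT. Cache (LRU->MRU): [berry pear bee]
  15. access berry: HIT. Cache (LRU->MRU): [pear bee berry]
  16. access bee: HIT. Cache (LRU->MRU): [pear berry bee]
  17. access pear: HIT. Cache (LRU->MRU): [berry bee pear]
  18. access jay: MISS. Cache (LRU->MRU): [berry bee pear jay]
  19. access pig: MISS, evict berry. Cache (LRU->MRU): [bee pear jay pig]
  20. access pig: HIT. Cache (LRU->MRU): [bee pear jay pig]
  21. access jay: HIT. Cache (LRU->MRU): [bee pear pig jay]
  22. access bee: HIT. Cache (LRU->MRU): [pear pig jay bee]
  23. access jay: HIT. Cache (LRU->MRU): [pear pig bee jay]
  24. access pig: HIT. Cache (LRU->MRU): [pear bee jay pig]
  25. access bee: HIT. Cache (LRU->MRU): [pear jay pig bee]
  26. access pear: HIT. Cache (LRU->MRU): [jay pig bee pear]
  27. access jay: HIT. Cache (LRU->MRU): [pig bee pear jay]
  28. access bee: HIT. Cache (LRU->MRU): [pig pear jay bee]
  29. access bee: HIT. Cache (LRU->MRU): [pig pear jay bee]
  30. access berry: MISS, evict pig. Cache (LRU->MRU): [pear jay bee berry]
  31. access bee: HIT. Cache (LRU->MRU): [pear jay berry bee]
  32. access berry: HIT. Cache (LRU->MRU): [pear jay bee berry]
  33. access jay: HIT. Cache (LRU->MRU): [pear bee berry jay]
Total: 27 hits, 6 misses, 2 evictions

Answer: pear bee berry jay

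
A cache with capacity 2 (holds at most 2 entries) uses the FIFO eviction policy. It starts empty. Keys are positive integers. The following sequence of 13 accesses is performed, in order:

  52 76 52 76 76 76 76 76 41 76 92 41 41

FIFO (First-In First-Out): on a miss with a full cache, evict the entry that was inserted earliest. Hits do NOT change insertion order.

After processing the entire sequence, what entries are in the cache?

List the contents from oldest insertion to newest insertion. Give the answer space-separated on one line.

Answer: 41 92

Derivation:
FIFO simulation (capacity=2):
  1. access 52: MISS. Cache (old->new): [52]
  2. access 76: MISS. Cache (old->new): [52 76]
  3. access 52: HIT. Cache (old->new): [52 76]
  4. access 76: HIT. Cache (old->new): [52 76]
  5. access 76: HIT. Cache (old->new): [52 76]
  6. access 76: HIT. Cache (old->new): [52 76]
  7. access 76: HIT. Cache (old->new): [52 76]
  8. access 76: HIT. Cache (old->new): [52 76]
  9. access 41: MISS, evict 52. Cache (old->new): [76 41]
  10. access 76: HIT. Cache (old->new): [76 41]
  11. access 92: MISS, evict 76. Cache (old->new): [41 92]
  12. access 41: HIT. Cache (old->new): [41 92]
  13. access 41: HIT. Cache (old->new): [41 92]
Total: 9 hits, 4 misses, 2 evictions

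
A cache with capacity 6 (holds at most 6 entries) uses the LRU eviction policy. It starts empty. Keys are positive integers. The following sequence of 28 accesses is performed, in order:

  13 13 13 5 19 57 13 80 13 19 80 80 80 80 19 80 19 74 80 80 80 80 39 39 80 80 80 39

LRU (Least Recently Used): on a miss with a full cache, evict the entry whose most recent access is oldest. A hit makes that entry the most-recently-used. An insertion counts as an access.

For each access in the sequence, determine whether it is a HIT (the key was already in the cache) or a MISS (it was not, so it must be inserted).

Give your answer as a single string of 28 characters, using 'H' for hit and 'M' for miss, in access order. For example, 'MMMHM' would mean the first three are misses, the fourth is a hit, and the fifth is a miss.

Answer: MHHMMMHMHHHHHHHHHMHHHHMHHHHH

Derivation:
LRU simulation (capacity=6):
  1. access 13: MISS. Cache (LRU->MRU): [13]
  2. access 13: HIT. Cache (LRU->MRU): [13]
  3. access 13: HIT. Cache (LRU->MRU): [13]
  4. access 5: MISS. Cache (LRU->MRU): [13 5]
  5. access 19: MISS. Cache (LRU->MRU): [13 5 19]
  6. access 57: MISS. Cache (LRU->MRU): [13 5 19 57]
  7. access 13: HIT. Cache (LRU->MRU): [5 19 57 13]
  8. access 80: MISS. Cache (LRU->MRU): [5 19 57 13 80]
  9. access 13: HIT. Cache (LRU->MRU): [5 19 57 80 13]
  10. access 19: HIT. Cache (LRU->MRU): [5 57 80 13 19]
  11. access 80: HIT. Cache (LRU->MRU): [5 57 13 19 80]
  12. access 80: HIT. Cache (LRU->MRU): [5 57 13 19 80]
  13. access 80: HIT. Cache (LRU->MRU): [5 57 13 19 80]
  14. access 80: HIT. Cache (LRU->MRU): [5 57 13 19 80]
  15. access 19: HIT. Cache (LRU->MRU): [5 57 13 80 19]
  16. access 80: HIT. Cache (LRU->MRU): [5 57 13 19 80]
  17. access 19: HIT. Cache (LRU->MRU): [5 57 13 80 19]
  18. access 74: MISS. Cache (LRU->MRU): [5 57 13 80 19 74]
  19. access 80: HIT. Cache (LRU->MRU): [5 57 13 19 74 80]
  20. access 80: HIT. Cache (LRU->MRU): [5 57 13 19 74 80]
  21. access 80: HIT. Cache (LRU->MRU): [5 57 13 19 74 80]
  22. access 80: HIT. Cache (LRU->MRU): [5 57 13 19 74 80]
  23. access 39: MISS, evict 5. Cache (LRU->MRU): [57 13 19 74 80 39]
  24. access 39: HIT. Cache (LRU->MRU): [57 13 19 74 80 39]
  25. access 80: HIT. Cache (LRU->MRU): [57 13 19 74 39 80]
  26. access 80: HIT. Cache (LRU->MRU): [57 13 19 74 39 80]
  27. access 80: HIT. Cache (LRU->MRU): [57 13 19 74 39 80]
  28. access 39: HIT. Cache (LRU->MRU): [57 13 19 74 80 39]
Total: 21 hits, 7 misses, 1 evictions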